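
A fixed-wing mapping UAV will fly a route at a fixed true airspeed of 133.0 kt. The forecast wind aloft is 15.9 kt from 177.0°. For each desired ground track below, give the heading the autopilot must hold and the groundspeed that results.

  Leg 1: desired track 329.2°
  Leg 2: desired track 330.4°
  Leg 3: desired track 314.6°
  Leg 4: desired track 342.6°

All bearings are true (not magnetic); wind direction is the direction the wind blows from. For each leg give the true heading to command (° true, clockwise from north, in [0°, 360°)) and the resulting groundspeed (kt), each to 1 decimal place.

Leg 1: heading=326.0°, groundspeed=146.9 kt
Leg 2: heading=327.3°, groundspeed=147.0 kt
Leg 3: heading=310.0°, groundspeed=144.3 kt
Leg 4: heading=340.9°, groundspeed=148.3 kt

Leg 1: desired track 329.2°; wind correction -3.2° → command heading 326.0°, groundspeed 146.9 kt
Leg 2: desired track 330.4°; wind correction -3.1° → command heading 327.3°, groundspeed 147.0 kt
Leg 3: desired track 314.6°; wind correction -4.6° → command heading 310.0°, groundspeed 144.3 kt
Leg 4: desired track 342.6°; wind correction -1.7° → command heading 340.9°, groundspeed 148.3 kt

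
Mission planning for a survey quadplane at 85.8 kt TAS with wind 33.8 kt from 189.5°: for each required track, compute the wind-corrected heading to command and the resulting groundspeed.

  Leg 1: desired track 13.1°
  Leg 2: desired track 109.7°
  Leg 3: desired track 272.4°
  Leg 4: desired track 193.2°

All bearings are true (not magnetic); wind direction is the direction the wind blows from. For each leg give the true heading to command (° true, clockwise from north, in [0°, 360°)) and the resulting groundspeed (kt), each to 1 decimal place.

Leg 1: heading=14.5°, groundspeed=119.5 kt
Leg 2: heading=132.5°, groundspeed=73.1 kt
Leg 3: heading=249.4°, groundspeed=74.8 kt
Leg 4: heading=191.7°, groundspeed=52.0 kt

Leg 1: desired track 13.1°; wind correction +1.4° → command heading 14.5°, groundspeed 119.5 kt
Leg 2: desired track 109.7°; wind correction +22.8° → command heading 132.5°, groundspeed 73.1 kt
Leg 3: desired track 272.4°; wind correction -23.0° → command heading 249.4°, groundspeed 74.8 kt
Leg 4: desired track 193.2°; wind correction -1.5° → command heading 191.7°, groundspeed 52.0 kt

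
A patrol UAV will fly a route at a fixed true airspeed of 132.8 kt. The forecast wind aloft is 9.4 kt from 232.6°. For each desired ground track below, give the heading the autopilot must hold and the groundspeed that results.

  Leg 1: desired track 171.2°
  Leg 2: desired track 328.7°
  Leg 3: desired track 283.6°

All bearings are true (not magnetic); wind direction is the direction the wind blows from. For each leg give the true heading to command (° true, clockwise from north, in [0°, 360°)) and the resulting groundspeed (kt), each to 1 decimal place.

Leg 1: heading=174.8°, groundspeed=128.0 kt
Leg 2: heading=324.7°, groundspeed=133.5 kt
Leg 3: heading=280.4°, groundspeed=126.7 kt

Leg 1: desired track 171.2°; wind correction +3.6° → command heading 174.8°, groundspeed 128.0 kt
Leg 2: desired track 328.7°; wind correction -4.0° → command heading 324.7°, groundspeed 133.5 kt
Leg 3: desired track 283.6°; wind correction -3.2° → command heading 280.4°, groundspeed 126.7 kt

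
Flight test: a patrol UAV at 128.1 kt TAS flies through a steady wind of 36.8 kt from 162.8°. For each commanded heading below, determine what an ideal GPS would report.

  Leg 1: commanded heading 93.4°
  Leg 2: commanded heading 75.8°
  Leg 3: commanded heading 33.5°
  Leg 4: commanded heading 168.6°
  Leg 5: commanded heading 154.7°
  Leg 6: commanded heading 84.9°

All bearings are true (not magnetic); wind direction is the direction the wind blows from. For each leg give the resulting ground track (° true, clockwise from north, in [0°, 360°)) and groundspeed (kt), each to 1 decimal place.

Leg 1: track=76.7°, groundspeed=120.2 kt
Leg 2: track=59.6°, groundspeed=131.4 kt
Leg 3: track=22.8°, groundspeed=154.1 kt
Leg 4: track=170.9°, groundspeed=91.6 kt
Leg 5: track=151.5°, groundspeed=91.8 kt
Leg 6: track=68.3°, groundspeed=125.6 kt

Leg 1: heading 93.4°; drift -16.7° → track 76.7°, groundspeed 120.2 kt
Leg 2: heading 75.8°; drift -16.2° → track 59.6°, groundspeed 131.4 kt
Leg 3: heading 33.5°; drift -10.7° → track 22.8°, groundspeed 154.1 kt
Leg 4: heading 168.6°; drift +2.3° → track 170.9°, groundspeed 91.6 kt
Leg 5: heading 154.7°; drift -3.2° → track 151.5°, groundspeed 91.8 kt
Leg 6: heading 84.9°; drift -16.6° → track 68.3°, groundspeed 125.6 kt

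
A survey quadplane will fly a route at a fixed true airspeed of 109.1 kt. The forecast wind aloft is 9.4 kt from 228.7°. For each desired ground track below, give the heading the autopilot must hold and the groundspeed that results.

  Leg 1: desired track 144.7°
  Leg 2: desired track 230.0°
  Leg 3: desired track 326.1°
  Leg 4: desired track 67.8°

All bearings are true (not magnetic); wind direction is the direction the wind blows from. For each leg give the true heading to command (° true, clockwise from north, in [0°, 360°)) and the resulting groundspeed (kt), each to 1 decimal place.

Leg 1: desired track 144.7°; wind correction +4.9° → command heading 149.6°, groundspeed 107.7 kt
Leg 2: desired track 230.0°; wind correction -0.1° → command heading 229.9°, groundspeed 99.7 kt
Leg 3: desired track 326.1°; wind correction -4.9° → command heading 321.2°, groundspeed 109.9 kt
Leg 4: desired track 67.8°; wind correction +1.6° → command heading 69.4°, groundspeed 117.9 kt

Leg 1: heading=149.6°, groundspeed=107.7 kt
Leg 2: heading=229.9°, groundspeed=99.7 kt
Leg 3: heading=321.2°, groundspeed=109.9 kt
Leg 4: heading=69.4°, groundspeed=117.9 kt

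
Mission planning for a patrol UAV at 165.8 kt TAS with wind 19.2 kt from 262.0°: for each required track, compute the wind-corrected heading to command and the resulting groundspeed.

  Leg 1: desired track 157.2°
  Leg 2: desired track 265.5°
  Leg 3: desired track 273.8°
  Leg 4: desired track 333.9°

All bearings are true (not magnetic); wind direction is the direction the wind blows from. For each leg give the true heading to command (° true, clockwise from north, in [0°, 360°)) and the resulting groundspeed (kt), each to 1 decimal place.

Leg 1: heading=163.6°, groundspeed=169.7 kt
Leg 2: heading=265.1°, groundspeed=146.6 kt
Leg 3: heading=272.4°, groundspeed=147.0 kt
Leg 4: heading=327.6°, groundspeed=158.8 kt

Leg 1: desired track 157.2°; wind correction +6.4° → command heading 163.6°, groundspeed 169.7 kt
Leg 2: desired track 265.5°; wind correction -0.4° → command heading 265.1°, groundspeed 146.6 kt
Leg 3: desired track 273.8°; wind correction -1.4° → command heading 272.4°, groundspeed 147.0 kt
Leg 4: desired track 333.9°; wind correction -6.3° → command heading 327.6°, groundspeed 158.8 kt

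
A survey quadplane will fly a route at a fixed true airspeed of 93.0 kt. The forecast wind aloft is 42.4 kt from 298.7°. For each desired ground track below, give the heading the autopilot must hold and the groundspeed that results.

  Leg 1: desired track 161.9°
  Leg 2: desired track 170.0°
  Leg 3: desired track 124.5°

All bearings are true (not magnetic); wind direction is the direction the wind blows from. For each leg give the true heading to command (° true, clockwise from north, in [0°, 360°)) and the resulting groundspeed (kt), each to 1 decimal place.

Leg 1: desired track 161.9°; wind correction +18.2° → command heading 180.1°, groundspeed 119.3 kt
Leg 2: desired track 170.0°; wind correction +20.8° → command heading 190.8°, groundspeed 113.4 kt
Leg 3: desired track 124.5°; wind correction +2.6° → command heading 127.1°, groundspeed 135.1 kt

Leg 1: heading=180.1°, groundspeed=119.3 kt
Leg 2: heading=190.8°, groundspeed=113.4 kt
Leg 3: heading=127.1°, groundspeed=135.1 kt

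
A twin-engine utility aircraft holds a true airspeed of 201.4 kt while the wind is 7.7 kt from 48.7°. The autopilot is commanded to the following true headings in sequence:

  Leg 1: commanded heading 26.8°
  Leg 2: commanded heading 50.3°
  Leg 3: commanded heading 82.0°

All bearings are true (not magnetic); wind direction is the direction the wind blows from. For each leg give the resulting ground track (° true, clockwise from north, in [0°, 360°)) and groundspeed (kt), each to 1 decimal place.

Leg 1: track=26.0°, groundspeed=194.3 kt
Leg 2: track=50.4°, groundspeed=193.7 kt
Leg 3: track=83.2°, groundspeed=195.0 kt

Leg 1: heading 26.8°; drift -0.8° → track 26.0°, groundspeed 194.3 kt
Leg 2: heading 50.3°; drift +0.1° → track 50.4°, groundspeed 193.7 kt
Leg 3: heading 82.0°; drift +1.2° → track 83.2°, groundspeed 195.0 kt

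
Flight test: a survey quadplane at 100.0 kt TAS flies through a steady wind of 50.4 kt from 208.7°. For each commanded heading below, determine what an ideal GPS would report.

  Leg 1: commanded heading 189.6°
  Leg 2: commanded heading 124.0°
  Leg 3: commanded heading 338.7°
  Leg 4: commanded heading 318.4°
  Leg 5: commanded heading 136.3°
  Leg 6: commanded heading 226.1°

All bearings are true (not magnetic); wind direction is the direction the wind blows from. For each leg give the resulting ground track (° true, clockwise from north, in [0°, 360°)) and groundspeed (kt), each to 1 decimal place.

Leg 1: heading 189.6°; drift -17.5° → track 172.1°, groundspeed 54.9 kt
Leg 2: heading 124.0°; drift -27.8° → track 96.2°, groundspeed 107.7 kt
Leg 3: heading 338.7°; drift +16.3° → track 355.0°, groundspeed 137.9 kt
Leg 4: heading 318.4°; drift +22.1° → track 340.5°, groundspeed 126.2 kt
Leg 5: heading 136.3°; drift -29.5° → track 106.8°, groundspeed 97.4 kt
Leg 6: heading 226.1°; drift +16.2° → track 242.3°, groundspeed 54.1 kt

Leg 1: track=172.1°, groundspeed=54.9 kt
Leg 2: track=96.2°, groundspeed=107.7 kt
Leg 3: track=355.0°, groundspeed=137.9 kt
Leg 4: track=340.5°, groundspeed=126.2 kt
Leg 5: track=106.8°, groundspeed=97.4 kt
Leg 6: track=242.3°, groundspeed=54.1 kt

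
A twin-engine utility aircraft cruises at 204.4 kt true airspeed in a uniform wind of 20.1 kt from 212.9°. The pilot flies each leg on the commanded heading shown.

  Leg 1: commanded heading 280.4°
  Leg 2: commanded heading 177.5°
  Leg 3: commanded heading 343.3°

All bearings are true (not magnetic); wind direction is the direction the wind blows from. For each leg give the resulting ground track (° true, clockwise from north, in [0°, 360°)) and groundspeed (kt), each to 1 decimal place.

Leg 1: heading 280.4°; drift +5.4° → track 285.8°, groundspeed 197.6 kt
Leg 2: heading 177.5°; drift -3.5° → track 174.0°, groundspeed 188.4 kt
Leg 3: heading 343.3°; drift +4.0° → track 347.3°, groundspeed 218.0 kt

Leg 1: track=285.8°, groundspeed=197.6 kt
Leg 2: track=174.0°, groundspeed=188.4 kt
Leg 3: track=347.3°, groundspeed=218.0 kt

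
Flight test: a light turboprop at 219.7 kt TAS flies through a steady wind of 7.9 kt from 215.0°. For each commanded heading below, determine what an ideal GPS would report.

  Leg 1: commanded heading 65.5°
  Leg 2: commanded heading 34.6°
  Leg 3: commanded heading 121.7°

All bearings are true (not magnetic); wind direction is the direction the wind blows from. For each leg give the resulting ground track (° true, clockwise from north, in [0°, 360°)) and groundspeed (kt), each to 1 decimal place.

Leg 1: heading 65.5°; drift -1.0° → track 64.5°, groundspeed 226.5 kt
Leg 2: heading 34.6°; drift +0.0° → track 34.6°, groundspeed 227.6 kt
Leg 3: heading 121.7°; drift -2.1° → track 119.6°, groundspeed 220.3 kt

Leg 1: track=64.5°, groundspeed=226.5 kt
Leg 2: track=34.6°, groundspeed=227.6 kt
Leg 3: track=119.6°, groundspeed=220.3 kt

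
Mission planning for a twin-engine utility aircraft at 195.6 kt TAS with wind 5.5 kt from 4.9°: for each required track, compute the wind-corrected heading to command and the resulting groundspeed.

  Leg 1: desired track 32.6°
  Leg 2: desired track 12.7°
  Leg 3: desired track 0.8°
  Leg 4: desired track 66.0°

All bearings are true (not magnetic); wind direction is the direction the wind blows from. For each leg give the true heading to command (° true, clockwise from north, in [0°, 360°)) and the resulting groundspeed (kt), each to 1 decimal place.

Leg 1: desired track 32.6°; wind correction -0.7° → command heading 31.9°, groundspeed 190.7 kt
Leg 2: desired track 12.7°; wind correction -0.2° → command heading 12.5°, groundspeed 190.1 kt
Leg 3: desired track 0.8°; wind correction +0.1° → command heading 0.9°, groundspeed 190.1 kt
Leg 4: desired track 66.0°; wind correction -1.4° → command heading 64.6°, groundspeed 192.9 kt

Leg 1: heading=31.9°, groundspeed=190.7 kt
Leg 2: heading=12.5°, groundspeed=190.1 kt
Leg 3: heading=0.9°, groundspeed=190.1 kt
Leg 4: heading=64.6°, groundspeed=192.9 kt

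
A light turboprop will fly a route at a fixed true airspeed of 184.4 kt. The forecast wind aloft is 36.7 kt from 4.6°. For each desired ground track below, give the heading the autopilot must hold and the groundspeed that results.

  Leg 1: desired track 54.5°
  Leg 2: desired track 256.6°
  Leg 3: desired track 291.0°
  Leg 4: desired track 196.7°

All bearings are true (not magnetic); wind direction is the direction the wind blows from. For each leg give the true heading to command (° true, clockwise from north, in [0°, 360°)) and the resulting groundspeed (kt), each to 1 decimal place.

Leg 1: desired track 54.5°; wind correction -8.8° → command heading 45.7°, groundspeed 158.6 kt
Leg 2: desired track 256.6°; wind correction +10.9° → command heading 267.5°, groundspeed 192.4 kt
Leg 3: desired track 291.0°; wind correction +11.0° → command heading 302.0°, groundspeed 170.6 kt
Leg 4: desired track 196.7°; wind correction +2.4° → command heading 199.1°, groundspeed 220.1 kt

Leg 1: heading=45.7°, groundspeed=158.6 kt
Leg 2: heading=267.5°, groundspeed=192.4 kt
Leg 3: heading=302.0°, groundspeed=170.6 kt
Leg 4: heading=199.1°, groundspeed=220.1 kt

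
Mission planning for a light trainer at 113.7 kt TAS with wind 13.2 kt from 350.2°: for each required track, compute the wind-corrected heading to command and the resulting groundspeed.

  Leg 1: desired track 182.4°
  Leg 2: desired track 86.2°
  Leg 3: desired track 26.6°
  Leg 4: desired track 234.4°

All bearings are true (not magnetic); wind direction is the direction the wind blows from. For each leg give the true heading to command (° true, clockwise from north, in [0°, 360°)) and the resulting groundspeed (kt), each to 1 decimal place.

Leg 1: desired track 182.4°; wind correction +1.4° → command heading 183.8°, groundspeed 126.6 kt
Leg 2: desired track 86.2°; wind correction -6.6° → command heading 79.6°, groundspeed 114.3 kt
Leg 3: desired track 26.6°; wind correction -4.0° → command heading 22.6°, groundspeed 102.8 kt
Leg 4: desired track 234.4°; wind correction +6.0° → command heading 240.4°, groundspeed 118.8 kt

Leg 1: heading=183.8°, groundspeed=126.6 kt
Leg 2: heading=79.6°, groundspeed=114.3 kt
Leg 3: heading=22.6°, groundspeed=102.8 kt
Leg 4: heading=240.4°, groundspeed=118.8 kt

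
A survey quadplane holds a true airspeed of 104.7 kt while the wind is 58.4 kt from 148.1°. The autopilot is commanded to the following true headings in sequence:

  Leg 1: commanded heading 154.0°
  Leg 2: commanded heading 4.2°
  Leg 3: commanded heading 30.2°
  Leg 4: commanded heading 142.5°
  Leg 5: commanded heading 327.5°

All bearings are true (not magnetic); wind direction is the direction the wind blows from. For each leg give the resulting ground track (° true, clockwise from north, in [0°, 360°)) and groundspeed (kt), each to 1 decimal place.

Leg 1: track=161.3°, groundspeed=47.0 kt
Leg 2: track=351.4°, groundspeed=155.7 kt
Leg 3: track=8.8°, groundspeed=141.8 kt
Leg 4: track=135.5°, groundspeed=46.9 kt
Leg 5: track=327.7°, groundspeed=163.1 kt

Leg 1: heading 154.0°; drift +7.3° → track 161.3°, groundspeed 47.0 kt
Leg 2: heading 4.2°; drift -12.8° → track 351.4°, groundspeed 155.7 kt
Leg 3: heading 30.2°; drift -21.4° → track 8.8°, groundspeed 141.8 kt
Leg 4: heading 142.5°; drift -7.0° → track 135.5°, groundspeed 46.9 kt
Leg 5: heading 327.5°; drift +0.2° → track 327.7°, groundspeed 163.1 kt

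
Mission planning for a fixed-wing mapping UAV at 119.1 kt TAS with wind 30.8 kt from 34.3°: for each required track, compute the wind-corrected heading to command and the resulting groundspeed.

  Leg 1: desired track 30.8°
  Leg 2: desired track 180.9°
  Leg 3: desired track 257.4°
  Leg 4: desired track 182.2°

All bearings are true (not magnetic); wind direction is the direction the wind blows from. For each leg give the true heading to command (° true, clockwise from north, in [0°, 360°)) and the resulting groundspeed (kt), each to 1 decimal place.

Leg 1: heading=31.7°, groundspeed=88.3 kt
Leg 2: heading=172.7°, groundspeed=143.6 kt
Leg 3: heading=267.6°, groundspeed=139.7 kt
Leg 4: heading=174.3°, groundspeed=144.1 kt

Leg 1: desired track 30.8°; wind correction +0.9° → command heading 31.7°, groundspeed 88.3 kt
Leg 2: desired track 180.9°; wind correction -8.2° → command heading 172.7°, groundspeed 143.6 kt
Leg 3: desired track 257.4°; wind correction +10.2° → command heading 267.6°, groundspeed 139.7 kt
Leg 4: desired track 182.2°; wind correction -7.9° → command heading 174.3°, groundspeed 144.1 kt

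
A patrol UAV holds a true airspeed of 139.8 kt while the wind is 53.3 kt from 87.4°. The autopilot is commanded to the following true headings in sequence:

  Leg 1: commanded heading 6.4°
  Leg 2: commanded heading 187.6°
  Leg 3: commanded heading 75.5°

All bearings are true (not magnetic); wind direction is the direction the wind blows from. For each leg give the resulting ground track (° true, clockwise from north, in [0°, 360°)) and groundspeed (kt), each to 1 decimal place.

Leg 1: heading 6.4°; drift -21.8° → track 344.6°, groundspeed 141.6 kt
Leg 2: heading 187.6°; drift +19.4° → track 207.0°, groundspeed 158.2 kt
Leg 3: heading 75.5°; drift -7.1° → track 68.4°, groundspeed 88.3 kt

Leg 1: track=344.6°, groundspeed=141.6 kt
Leg 2: track=207.0°, groundspeed=158.2 kt
Leg 3: track=68.4°, groundspeed=88.3 kt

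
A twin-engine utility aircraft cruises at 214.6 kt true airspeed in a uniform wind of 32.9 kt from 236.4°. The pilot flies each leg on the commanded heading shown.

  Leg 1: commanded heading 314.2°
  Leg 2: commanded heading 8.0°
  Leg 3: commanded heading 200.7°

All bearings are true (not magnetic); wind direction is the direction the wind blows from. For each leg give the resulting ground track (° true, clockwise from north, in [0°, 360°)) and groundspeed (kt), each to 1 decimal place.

Leg 1: track=323.0°, groundspeed=210.1 kt
Leg 2: track=13.9°, groundspeed=237.7 kt
Leg 3: track=194.9°, groundspeed=188.9 kt

Leg 1: heading 314.2°; drift +8.8° → track 323.0°, groundspeed 210.1 kt
Leg 2: heading 8.0°; drift +5.9° → track 13.9°, groundspeed 237.7 kt
Leg 3: heading 200.7°; drift -5.8° → track 194.9°, groundspeed 188.9 kt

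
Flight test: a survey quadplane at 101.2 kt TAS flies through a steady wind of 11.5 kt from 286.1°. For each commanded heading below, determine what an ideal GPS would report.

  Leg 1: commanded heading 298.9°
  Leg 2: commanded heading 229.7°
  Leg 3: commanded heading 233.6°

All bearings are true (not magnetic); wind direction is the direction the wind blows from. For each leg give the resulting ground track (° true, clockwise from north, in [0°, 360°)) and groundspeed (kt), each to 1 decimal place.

Leg 1: track=300.5°, groundspeed=90.0 kt
Leg 2: track=223.9°, groundspeed=95.3 kt
Leg 3: track=228.1°, groundspeed=94.6 kt

Leg 1: heading 298.9°; drift +1.6° → track 300.5°, groundspeed 90.0 kt
Leg 2: heading 229.7°; drift -5.8° → track 223.9°, groundspeed 95.3 kt
Leg 3: heading 233.6°; drift -5.5° → track 228.1°, groundspeed 94.6 kt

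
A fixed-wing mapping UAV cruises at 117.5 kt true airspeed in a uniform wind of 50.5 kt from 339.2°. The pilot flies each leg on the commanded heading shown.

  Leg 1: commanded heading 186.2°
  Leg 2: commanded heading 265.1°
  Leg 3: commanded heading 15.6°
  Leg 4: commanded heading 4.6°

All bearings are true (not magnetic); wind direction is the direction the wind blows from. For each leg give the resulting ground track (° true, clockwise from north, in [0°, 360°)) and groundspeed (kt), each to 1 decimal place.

Leg 1: track=178.2°, groundspeed=164.1 kt
Leg 2: track=240.0°, groundspeed=114.5 kt
Leg 3: track=36.9°, groundspeed=82.5 kt
Leg 4: track=21.4°, groundspeed=75.1 kt

Leg 1: heading 186.2°; drift -8.0° → track 178.2°, groundspeed 164.1 kt
Leg 2: heading 265.1°; drift -25.1° → track 240.0°, groundspeed 114.5 kt
Leg 3: heading 15.6°; drift +21.3° → track 36.9°, groundspeed 82.5 kt
Leg 4: heading 4.6°; drift +16.8° → track 21.4°, groundspeed 75.1 kt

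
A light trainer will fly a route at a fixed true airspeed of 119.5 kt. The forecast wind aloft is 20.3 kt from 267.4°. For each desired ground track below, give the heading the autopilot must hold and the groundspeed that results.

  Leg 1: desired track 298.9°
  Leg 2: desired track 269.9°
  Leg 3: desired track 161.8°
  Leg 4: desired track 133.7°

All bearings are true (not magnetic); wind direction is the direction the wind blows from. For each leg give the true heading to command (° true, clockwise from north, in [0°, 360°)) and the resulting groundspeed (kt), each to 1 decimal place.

Leg 1: heading=293.8°, groundspeed=101.7 kt
Leg 2: heading=269.5°, groundspeed=99.2 kt
Leg 3: heading=171.2°, groundspeed=123.3 kt
Leg 4: heading=140.8°, groundspeed=132.6 kt

Leg 1: desired track 298.9°; wind correction -5.1° → command heading 293.8°, groundspeed 101.7 kt
Leg 2: desired track 269.9°; wind correction -0.4° → command heading 269.5°, groundspeed 99.2 kt
Leg 3: desired track 161.8°; wind correction +9.4° → command heading 171.2°, groundspeed 123.3 kt
Leg 4: desired track 133.7°; wind correction +7.1° → command heading 140.8°, groundspeed 132.6 kt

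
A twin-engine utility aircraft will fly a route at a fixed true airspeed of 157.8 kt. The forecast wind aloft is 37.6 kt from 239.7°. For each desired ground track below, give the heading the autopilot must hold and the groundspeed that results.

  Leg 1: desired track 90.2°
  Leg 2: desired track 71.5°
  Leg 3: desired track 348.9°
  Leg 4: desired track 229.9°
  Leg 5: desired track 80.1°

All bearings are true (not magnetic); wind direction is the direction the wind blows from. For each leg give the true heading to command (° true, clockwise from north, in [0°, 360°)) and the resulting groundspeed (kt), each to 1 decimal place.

Leg 1: desired track 90.2°; wind correction +6.9° → command heading 97.1°, groundspeed 189.0 kt
Leg 2: desired track 71.5°; wind correction +2.8° → command heading 74.3°, groundspeed 194.4 kt
Leg 3: desired track 348.9°; wind correction -13.0° → command heading 335.9°, groundspeed 166.1 kt
Leg 4: desired track 229.9°; wind correction +2.3° → command heading 232.2°, groundspeed 120.6 kt
Leg 5: desired track 80.1°; wind correction +4.8° → command heading 84.9°, groundspeed 192.5 kt

Leg 1: heading=97.1°, groundspeed=189.0 kt
Leg 2: heading=74.3°, groundspeed=194.4 kt
Leg 3: heading=335.9°, groundspeed=166.1 kt
Leg 4: heading=232.2°, groundspeed=120.6 kt
Leg 5: heading=84.9°, groundspeed=192.5 kt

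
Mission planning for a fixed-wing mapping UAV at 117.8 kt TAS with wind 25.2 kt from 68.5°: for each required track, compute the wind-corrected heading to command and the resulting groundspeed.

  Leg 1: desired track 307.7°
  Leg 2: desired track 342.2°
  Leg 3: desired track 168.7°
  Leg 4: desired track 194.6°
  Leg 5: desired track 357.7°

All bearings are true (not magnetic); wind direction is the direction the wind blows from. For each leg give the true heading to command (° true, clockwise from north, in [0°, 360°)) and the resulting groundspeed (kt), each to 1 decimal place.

Leg 1: desired track 307.7°; wind correction +10.6° → command heading 318.3°, groundspeed 128.7 kt
Leg 2: desired track 342.2°; wind correction +12.3° → command heading 354.5°, groundspeed 113.5 kt
Leg 3: desired track 168.7°; wind correction -12.2° → command heading 156.5°, groundspeed 119.6 kt
Leg 4: desired track 194.6°; wind correction -10.0° → command heading 184.6°, groundspeed 130.9 kt
Leg 5: desired track 357.7°; wind correction +11.7° → command heading 9.4°, groundspeed 107.1 kt

Leg 1: heading=318.3°, groundspeed=128.7 kt
Leg 2: heading=354.5°, groundspeed=113.5 kt
Leg 3: heading=156.5°, groundspeed=119.6 kt
Leg 4: heading=184.6°, groundspeed=130.9 kt
Leg 5: heading=9.4°, groundspeed=107.1 kt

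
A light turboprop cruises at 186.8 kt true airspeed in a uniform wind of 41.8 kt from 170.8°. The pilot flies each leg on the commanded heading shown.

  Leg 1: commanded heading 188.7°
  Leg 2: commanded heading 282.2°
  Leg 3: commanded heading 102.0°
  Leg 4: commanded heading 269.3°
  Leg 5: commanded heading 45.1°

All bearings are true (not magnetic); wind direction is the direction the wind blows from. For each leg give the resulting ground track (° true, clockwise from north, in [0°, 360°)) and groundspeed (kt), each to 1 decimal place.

Leg 1: heading 188.7°; drift +5.0° → track 193.7°, groundspeed 147.6 kt
Leg 2: heading 282.2°; drift +10.9° → track 293.1°, groundspeed 205.8 kt
Leg 3: heading 102.0°; drift -12.8° → track 89.2°, groundspeed 176.1 kt
Leg 4: heading 269.3°; drift +12.1° → track 281.4°, groundspeed 197.4 kt
Leg 5: heading 45.1°; drift -9.1° → track 36.0°, groundspeed 213.9 kt

Leg 1: track=193.7°, groundspeed=147.6 kt
Leg 2: track=293.1°, groundspeed=205.8 kt
Leg 3: track=89.2°, groundspeed=176.1 kt
Leg 4: track=281.4°, groundspeed=197.4 kt
Leg 5: track=36.0°, groundspeed=213.9 kt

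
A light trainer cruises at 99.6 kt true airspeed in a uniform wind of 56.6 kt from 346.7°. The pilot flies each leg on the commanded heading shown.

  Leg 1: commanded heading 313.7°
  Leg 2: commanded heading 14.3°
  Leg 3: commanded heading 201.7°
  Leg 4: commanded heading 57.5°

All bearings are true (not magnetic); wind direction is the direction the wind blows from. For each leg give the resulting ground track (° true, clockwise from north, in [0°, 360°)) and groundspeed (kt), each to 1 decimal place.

Leg 1: heading 313.7°; drift -30.6° → track 283.1°, groundspeed 60.6 kt
Leg 2: heading 14.3°; drift +27.9° → track 42.2°, groundspeed 56.0 kt
Leg 3: heading 201.7°; drift -12.5° → track 189.2°, groundspeed 149.5 kt
Leg 4: heading 57.5°; drift +33.4° → track 90.9°, groundspeed 97.0 kt

Leg 1: track=283.1°, groundspeed=60.6 kt
Leg 2: track=42.2°, groundspeed=56.0 kt
Leg 3: track=189.2°, groundspeed=149.5 kt
Leg 4: track=90.9°, groundspeed=97.0 kt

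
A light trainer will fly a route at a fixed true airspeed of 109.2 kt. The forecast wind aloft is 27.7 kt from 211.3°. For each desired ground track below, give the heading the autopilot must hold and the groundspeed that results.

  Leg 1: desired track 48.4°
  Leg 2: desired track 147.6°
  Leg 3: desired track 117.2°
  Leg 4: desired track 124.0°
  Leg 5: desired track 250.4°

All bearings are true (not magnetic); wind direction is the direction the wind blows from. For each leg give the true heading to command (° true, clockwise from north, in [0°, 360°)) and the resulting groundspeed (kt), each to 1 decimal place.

Leg 1: heading=52.7°, groundspeed=135.4 kt
Leg 2: heading=160.7°, groundspeed=94.1 kt
Leg 3: heading=131.9°, groundspeed=107.6 kt
Leg 4: heading=138.7°, groundspeed=104.3 kt
Leg 5: heading=241.2°, groundspeed=86.3 kt

Leg 1: desired track 48.4°; wind correction +4.3° → command heading 52.7°, groundspeed 135.4 kt
Leg 2: desired track 147.6°; wind correction +13.1° → command heading 160.7°, groundspeed 94.1 kt
Leg 3: desired track 117.2°; wind correction +14.7° → command heading 131.9°, groundspeed 107.6 kt
Leg 4: desired track 124.0°; wind correction +14.7° → command heading 138.7°, groundspeed 104.3 kt
Leg 5: desired track 250.4°; wind correction -9.2° → command heading 241.2°, groundspeed 86.3 kt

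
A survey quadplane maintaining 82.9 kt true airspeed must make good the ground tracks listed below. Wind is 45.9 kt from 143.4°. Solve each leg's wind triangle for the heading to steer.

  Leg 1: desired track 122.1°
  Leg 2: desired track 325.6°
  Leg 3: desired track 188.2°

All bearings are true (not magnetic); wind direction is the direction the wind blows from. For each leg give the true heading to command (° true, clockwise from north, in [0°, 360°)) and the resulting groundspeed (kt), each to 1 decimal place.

Leg 1: heading=133.7°, groundspeed=38.4 kt
Leg 2: heading=326.8°, groundspeed=128.7 kt
Leg 3: heading=165.2°, groundspeed=43.8 kt

Leg 1: desired track 122.1°; wind correction +11.6° → command heading 133.7°, groundspeed 38.4 kt
Leg 2: desired track 325.6°; wind correction +1.2° → command heading 326.8°, groundspeed 128.7 kt
Leg 3: desired track 188.2°; wind correction -23.0° → command heading 165.2°, groundspeed 43.8 kt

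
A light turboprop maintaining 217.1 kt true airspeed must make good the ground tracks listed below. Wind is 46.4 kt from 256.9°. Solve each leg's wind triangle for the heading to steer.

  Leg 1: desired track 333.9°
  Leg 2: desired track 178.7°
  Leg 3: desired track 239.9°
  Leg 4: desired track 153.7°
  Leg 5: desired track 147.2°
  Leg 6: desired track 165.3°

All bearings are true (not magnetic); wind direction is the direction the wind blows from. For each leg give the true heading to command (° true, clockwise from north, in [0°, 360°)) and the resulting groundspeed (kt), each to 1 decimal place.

Leg 1: desired track 333.9°; wind correction -12.0° → command heading 321.9°, groundspeed 201.9 kt
Leg 2: desired track 178.7°; wind correction +12.1° → command heading 190.8°, groundspeed 202.8 kt
Leg 3: desired track 239.9°; wind correction +3.6° → command heading 243.5°, groundspeed 172.3 kt
Leg 4: desired track 153.7°; wind correction +12.0° → command heading 165.7°, groundspeed 222.9 kt
Leg 5: desired track 147.2°; wind correction +11.6° → command heading 158.8°, groundspeed 228.3 kt
Leg 6: desired track 165.3°; wind correction +12.3° → command heading 177.6°, groundspeed 213.4 kt

Leg 1: heading=321.9°, groundspeed=201.9 kt
Leg 2: heading=190.8°, groundspeed=202.8 kt
Leg 3: heading=243.5°, groundspeed=172.3 kt
Leg 4: heading=165.7°, groundspeed=222.9 kt
Leg 5: heading=158.8°, groundspeed=228.3 kt
Leg 6: heading=177.6°, groundspeed=213.4 kt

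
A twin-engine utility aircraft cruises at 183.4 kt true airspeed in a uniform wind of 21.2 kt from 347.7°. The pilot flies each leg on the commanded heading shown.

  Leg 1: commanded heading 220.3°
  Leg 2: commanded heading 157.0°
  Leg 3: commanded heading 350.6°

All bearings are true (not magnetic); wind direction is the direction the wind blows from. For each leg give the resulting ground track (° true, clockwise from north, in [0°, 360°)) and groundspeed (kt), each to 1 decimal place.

Leg 1: track=215.4°, groundspeed=197.0 kt
Leg 2: track=158.1°, groundspeed=204.3 kt
Leg 3: track=351.0°, groundspeed=162.2 kt

Leg 1: heading 220.3°; drift -4.9° → track 215.4°, groundspeed 197.0 kt
Leg 2: heading 157.0°; drift +1.1° → track 158.1°, groundspeed 204.3 kt
Leg 3: heading 350.6°; drift +0.4° → track 351.0°, groundspeed 162.2 kt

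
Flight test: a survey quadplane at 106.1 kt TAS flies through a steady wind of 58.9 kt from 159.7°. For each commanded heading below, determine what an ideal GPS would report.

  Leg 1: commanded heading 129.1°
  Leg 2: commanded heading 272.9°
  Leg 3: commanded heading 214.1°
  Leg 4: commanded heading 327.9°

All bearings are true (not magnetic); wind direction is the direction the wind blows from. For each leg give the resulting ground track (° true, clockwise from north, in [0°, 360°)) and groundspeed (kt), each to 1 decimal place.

Leg 1: heading 129.1°; drift -28.4° → track 100.7°, groundspeed 63.0 kt
Leg 2: heading 272.9°; drift +22.7° → track 295.6°, groundspeed 140.2 kt
Leg 3: heading 214.1°; drift +33.7° → track 247.8°, groundspeed 86.3 kt
Leg 4: heading 327.9°; drift +4.2° → track 332.1°, groundspeed 164.2 kt

Leg 1: track=100.7°, groundspeed=63.0 kt
Leg 2: track=295.6°, groundspeed=140.2 kt
Leg 3: track=247.8°, groundspeed=86.3 kt
Leg 4: track=332.1°, groundspeed=164.2 kt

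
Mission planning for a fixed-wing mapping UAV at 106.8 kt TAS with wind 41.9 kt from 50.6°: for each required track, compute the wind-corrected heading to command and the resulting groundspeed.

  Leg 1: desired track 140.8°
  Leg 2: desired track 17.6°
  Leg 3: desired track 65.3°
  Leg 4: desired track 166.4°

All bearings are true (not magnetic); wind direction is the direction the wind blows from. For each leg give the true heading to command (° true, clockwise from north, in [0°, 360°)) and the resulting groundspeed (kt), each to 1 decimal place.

Leg 1: heading=117.7°, groundspeed=98.4 kt
Leg 2: heading=29.9°, groundspeed=69.2 kt
Leg 3: heading=59.6°, groundspeed=65.7 kt
Leg 4: heading=145.7°, groundspeed=118.2 kt

Leg 1: desired track 140.8°; wind correction -23.1° → command heading 117.7°, groundspeed 98.4 kt
Leg 2: desired track 17.6°; wind correction +12.3° → command heading 29.9°, groundspeed 69.2 kt
Leg 3: desired track 65.3°; wind correction -5.7° → command heading 59.6°, groundspeed 65.7 kt
Leg 4: desired track 166.4°; wind correction -20.7° → command heading 145.7°, groundspeed 118.2 kt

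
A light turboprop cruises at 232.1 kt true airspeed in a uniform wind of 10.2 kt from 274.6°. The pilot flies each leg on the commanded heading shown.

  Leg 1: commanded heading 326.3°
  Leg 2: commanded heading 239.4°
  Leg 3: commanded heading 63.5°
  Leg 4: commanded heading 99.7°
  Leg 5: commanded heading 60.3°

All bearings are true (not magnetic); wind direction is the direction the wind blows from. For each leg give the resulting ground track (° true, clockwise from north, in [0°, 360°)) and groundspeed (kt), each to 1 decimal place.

Leg 1: heading 326.3°; drift +2.0° → track 328.3°, groundspeed 225.9 kt
Leg 2: heading 239.4°; drift -1.5° → track 237.9°, groundspeed 223.8 kt
Leg 3: heading 63.5°; drift +1.3° → track 64.8°, groundspeed 240.9 kt
Leg 4: heading 99.7°; drift -0.2° → track 99.5°, groundspeed 242.3 kt
Leg 5: heading 60.3°; drift +1.4° → track 61.7°, groundspeed 240.6 kt

Leg 1: track=328.3°, groundspeed=225.9 kt
Leg 2: track=237.9°, groundspeed=223.8 kt
Leg 3: track=64.8°, groundspeed=240.9 kt
Leg 4: track=99.5°, groundspeed=242.3 kt
Leg 5: track=61.7°, groundspeed=240.6 kt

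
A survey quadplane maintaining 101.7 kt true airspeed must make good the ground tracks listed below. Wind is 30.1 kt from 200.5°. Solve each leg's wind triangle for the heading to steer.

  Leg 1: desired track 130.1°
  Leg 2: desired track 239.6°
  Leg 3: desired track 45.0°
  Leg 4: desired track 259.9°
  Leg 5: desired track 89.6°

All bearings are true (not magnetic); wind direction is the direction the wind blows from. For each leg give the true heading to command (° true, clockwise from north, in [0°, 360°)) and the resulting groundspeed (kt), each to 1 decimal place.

Leg 1: desired track 130.1°; wind correction +16.2° → command heading 146.3°, groundspeed 87.6 kt
Leg 2: desired track 239.6°; wind correction -10.8° → command heading 228.8°, groundspeed 76.6 kt
Leg 3: desired track 45.0°; wind correction +7.1° → command heading 52.1°, groundspeed 128.3 kt
Leg 4: desired track 259.9°; wind correction -14.8° → command heading 245.1°, groundspeed 83.0 kt
Leg 5: desired track 89.6°; wind correction +16.1° → command heading 105.7°, groundspeed 108.5 kt

Leg 1: heading=146.3°, groundspeed=87.6 kt
Leg 2: heading=228.8°, groundspeed=76.6 kt
Leg 3: heading=52.1°, groundspeed=128.3 kt
Leg 4: heading=245.1°, groundspeed=83.0 kt
Leg 5: heading=105.7°, groundspeed=108.5 kt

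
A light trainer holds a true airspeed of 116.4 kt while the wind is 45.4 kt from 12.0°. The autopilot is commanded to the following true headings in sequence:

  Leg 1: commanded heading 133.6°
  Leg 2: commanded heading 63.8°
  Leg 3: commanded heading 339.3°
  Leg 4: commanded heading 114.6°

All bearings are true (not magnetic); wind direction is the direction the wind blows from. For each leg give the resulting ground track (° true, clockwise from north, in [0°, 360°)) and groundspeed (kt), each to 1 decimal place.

Leg 1: track=149.0°, groundspeed=145.4 kt
Leg 2: track=85.8°, groundspeed=95.3 kt
Leg 3: track=321.9°, groundspeed=82.0 kt
Leg 4: track=133.9°, groundspeed=133.8 kt

Leg 1: heading 133.6°; drift +15.4° → track 149.0°, groundspeed 145.4 kt
Leg 2: heading 63.8°; drift +22.0° → track 85.8°, groundspeed 95.3 kt
Leg 3: heading 339.3°; drift -17.4° → track 321.9°, groundspeed 82.0 kt
Leg 4: heading 114.6°; drift +19.3° → track 133.9°, groundspeed 133.8 kt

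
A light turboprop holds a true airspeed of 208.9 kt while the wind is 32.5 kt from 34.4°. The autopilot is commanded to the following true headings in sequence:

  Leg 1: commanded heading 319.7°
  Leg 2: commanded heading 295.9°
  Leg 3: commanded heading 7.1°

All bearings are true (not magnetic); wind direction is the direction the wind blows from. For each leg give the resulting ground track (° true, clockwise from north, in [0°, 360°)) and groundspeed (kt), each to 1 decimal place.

Leg 1: heading 319.7°; drift -8.9° → track 310.8°, groundspeed 202.8 kt
Leg 2: heading 295.9°; drift -8.6° → track 287.3°, groundspeed 216.1 kt
Leg 3: heading 7.1°; drift -4.7° → track 2.4°, groundspeed 180.6 kt

Leg 1: track=310.8°, groundspeed=202.8 kt
Leg 2: track=287.3°, groundspeed=216.1 kt
Leg 3: track=2.4°, groundspeed=180.6 kt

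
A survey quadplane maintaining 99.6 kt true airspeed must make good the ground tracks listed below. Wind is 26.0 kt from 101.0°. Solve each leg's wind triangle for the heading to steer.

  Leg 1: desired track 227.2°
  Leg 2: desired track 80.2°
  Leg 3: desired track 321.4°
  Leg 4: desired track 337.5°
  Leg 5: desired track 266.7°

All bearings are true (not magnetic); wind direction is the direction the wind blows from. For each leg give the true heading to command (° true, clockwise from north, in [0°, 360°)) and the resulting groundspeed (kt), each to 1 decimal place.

Leg 1: desired track 227.2°; wind correction -12.2° → command heading 215.0°, groundspeed 112.7 kt
Leg 2: desired track 80.2°; wind correction +5.3° → command heading 85.5°, groundspeed 74.9 kt
Leg 3: desired track 321.4°; wind correction +9.7° → command heading 331.1°, groundspeed 118.0 kt
Leg 4: desired track 337.5°; wind correction +12.6° → command heading 350.1°, groundspeed 111.6 kt
Leg 5: desired track 266.7°; wind correction -3.7° → command heading 263.0°, groundspeed 124.6 kt

Leg 1: heading=215.0°, groundspeed=112.7 kt
Leg 2: heading=85.5°, groundspeed=74.9 kt
Leg 3: heading=331.1°, groundspeed=118.0 kt
Leg 4: heading=350.1°, groundspeed=111.6 kt
Leg 5: heading=263.0°, groundspeed=124.6 kt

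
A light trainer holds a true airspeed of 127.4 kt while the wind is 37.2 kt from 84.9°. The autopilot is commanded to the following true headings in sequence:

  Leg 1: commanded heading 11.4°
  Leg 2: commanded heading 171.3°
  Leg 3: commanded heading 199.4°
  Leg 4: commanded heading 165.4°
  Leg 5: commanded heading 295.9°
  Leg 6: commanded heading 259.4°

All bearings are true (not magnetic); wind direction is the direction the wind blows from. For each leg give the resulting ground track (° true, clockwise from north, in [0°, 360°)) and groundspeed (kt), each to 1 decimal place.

Leg 1: heading 11.4°; drift -17.0° → track 354.4°, groundspeed 122.2 kt
Leg 2: heading 171.3°; drift +16.5° → track 187.8°, groundspeed 130.5 kt
Leg 3: heading 199.4°; drift +13.3° → track 212.7°, groundspeed 146.8 kt
Leg 4: heading 165.4°; drift +16.8° → track 182.2°, groundspeed 126.7 kt
Leg 5: heading 295.9°; drift -6.9° → track 289.0°, groundspeed 160.4 kt
Leg 6: heading 259.4°; drift +1.2° → track 260.6°, groundspeed 164.5 kt

Leg 1: track=354.4°, groundspeed=122.2 kt
Leg 2: track=187.8°, groundspeed=130.5 kt
Leg 3: track=212.7°, groundspeed=146.8 kt
Leg 4: track=182.2°, groundspeed=126.7 kt
Leg 5: track=289.0°, groundspeed=160.4 kt
Leg 6: track=260.6°, groundspeed=164.5 kt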